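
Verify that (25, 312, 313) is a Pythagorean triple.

Compute a² + b²:
25² + 312² = 625 + 97344 = 97969
Compute c²:
313² = 97969
Since 97969 = 97969, it is a Pythagorean triple.

Yes, it is a Pythagorean triple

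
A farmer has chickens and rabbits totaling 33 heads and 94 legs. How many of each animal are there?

Let c = chickens, r = rabbits.
Heads: c + r = 33
Legs: 2c + 4r = 94
From the first equation, c = 33 - r. Substitute:
2(33 - r) + 4r = 94
66 + 2r = 94
r = (94 - 66)/2 = 14
c = 33 - 14 = 19

Chickens: 19, Rabbits: 14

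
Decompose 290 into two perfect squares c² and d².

We need to find integers c, d > 0 such that c² + d² = 290.
Trying c = 1: d² = 290 - 1² = 290 - 1 = 289
d = 17
Check: 1² + 17² = 1 + 289 = 290 ✓

290 = 1² + 17²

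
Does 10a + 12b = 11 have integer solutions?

Step 1: Compute gcd(10, 12).
gcd(10, 12) = 2

Step 2: Check divisibility.
Does 2 divide 11? 11 = 2 x 5 + 1, so no.

By the theorem on linear Diophantine equations, 10a + 12b = 11 has integer solutions if and only if gcd(10, 12) divides 11. Since 2 does not divide 11, no solutions exist.

No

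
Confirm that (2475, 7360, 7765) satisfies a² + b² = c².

Compute a² + b² = 2475² + 7360² = 6125625 + 54169600 = 60295225
Compute c² = 7765² = 60295225
Since 60295225 = 60295225, confirmed.

Yes, it is a Pythagorean triple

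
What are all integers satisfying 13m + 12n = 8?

Step 1: Compute gcd(13, 12) = 1.
Since 1 divides 8, solutions exist.

Step 2: Find a particular solution using extended Euclidean algorithm.
We get m₀ = 8, n₀ = -8.
Check: 13*8 + 12*-8 = 8 = 8 ✓

Step 3: Write the general solution.
m = 8 + (12/1)t = 8 + 12t
n = -8 - (13/1)t = -8 - 13t
for any integer t.

m = 8 + 12t, n = -8 - 13t for integer t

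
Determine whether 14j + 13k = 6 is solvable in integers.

Step 1: Compute gcd(14, 13).
gcd(14, 13) = 1

Step 2: Check divisibility.
Does 1 divide 6? 6 = 1 x 6, so yes.

By the theorem on linear Diophantine equations, 14j + 13k = 6 has integer solutions if and only if gcd(14, 13) divides 6. Since 1 | 6, solutions exist.

Yes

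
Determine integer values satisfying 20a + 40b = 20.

Step 1: Check solvability.
gcd(20, 40) = 20
Since 20 divides 20, solutions exist.

Step 2: Apply extended Euclidean algorithm to find gcd.
We find integers such that 20*x0 + 40*y0 = 20

Step 3: Scale the particular solution.
Multiply by 20/20 = 1:
a = 1, b = 0

Step 4: Verify.
20*(1) + 40*(0) = 20 = 20 ✓

a = 1, b = 0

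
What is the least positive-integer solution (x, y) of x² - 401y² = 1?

We seek the smallest positive integers (x, y) with x² - 401y² = 1, i.e., x² = 401y² + 1.
Try successive y values:
y = 1: x² = 401·1² + 1 = 402, not a perfect square
y = 2: x² = 401·2² + 1 = 1605, not a perfect square
y = 3: x² = 401·3² + 1 = 3610, not a perfect square
... continuing the search (or via continued fractions) ...
y = 40: x² = 401·40² + 1 = 641601, x = 801 ✓

Verify: 801² - 401·40² = 641601 - 641600 = 1 ✓

x = 801, y = 40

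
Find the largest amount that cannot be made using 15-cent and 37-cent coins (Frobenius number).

For two coprime denominations a and b, the Frobenius number (largest value not representable as a non-negative combination) is ab - a - b.
Here gcd(15, 37) = 1, so they are coprime.
F(15, 37) = 15·37 - 15 - 37 = 555 - 52 = 503

503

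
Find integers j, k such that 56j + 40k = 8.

Step 1: Check solvability.
gcd(56, 40) = 8
Since 8 divides 8, solutions exist.

Step 2: Apply extended Euclidean algorithm to find gcd.
We find integers such that 56*x0 + 40*y0 = 8

Step 3: Scale the particular solution.
Multiply by 8/8 = 1:
j = -2, k = 3

Step 4: Verify.
56*(-2) + 40*(3) = 8 = 8 ✓

j = -2, k = 3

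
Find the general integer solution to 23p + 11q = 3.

Step 1: Compute gcd(23, 11) = 1.
Since 1 divides 3, solutions exist.

Step 2: Find a particular solution using extended Euclidean algorithm.
We get p₀ = 3, q₀ = -6.
Check: 23*3 + 11*-6 = 3 = 3 ✓

Step 3: Write the general solution.
p = 3 + (11/1)t = 3 + 11t
q = -6 - (23/1)t = -6 - 23t
for any integer t.

p = 3 + 11t, q = -6 - 23t for integer t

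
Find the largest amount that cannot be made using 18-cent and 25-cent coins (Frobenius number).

For two coprime denominations a and b, the Frobenius number (largest value not representable as a non-negative combination) is ab - a - b.
Here gcd(18, 25) = 1, so they are coprime.
F(18, 25) = 18·25 - 18 - 25 = 450 - 43 = 407

407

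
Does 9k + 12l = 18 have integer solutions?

Step 1: Compute gcd(9, 12).
gcd(9, 12) = 3

Step 2: Check divisibility.
Does 3 divide 18? 18 = 3 x 6, so yes.

By the theorem on linear Diophantine equations, 9k + 12l = 18 has integer solutions if and only if gcd(9, 12) divides 18. Since 3 | 18, solutions exist.

Yes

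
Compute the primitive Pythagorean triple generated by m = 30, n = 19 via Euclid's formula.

a = m² - n² = 30² - 19² = 900 - 361 = 539
b = 2mn = 2·30·19 = 1140
c = m² + n² = 900 + 361 = 1261
Verify: 539² + 1140² = 290521 + 1299600 = 1590121 = 1261² ✓

(539, 1140, 1261)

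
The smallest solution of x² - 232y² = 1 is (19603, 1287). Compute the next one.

Solutions to x² - Dy² = 1 are generated by powers of (x₀ + y₀√D).
The next solution satisfies x₁ + y₁√232 = (x₀ + y₀√232)², giving:
x₁ = x₀² + 232y₀² = 19603² + 232·1287² = 384277609 + 384277608 = 768555217
y₁ = 2x₀y₀ = 2·19603·1287 = 50458122

Verify: 768555217² - 232·50458122² = 590677121577917089 - 590677121577917088 = 1 ✓

x = 768555217, y = 50458122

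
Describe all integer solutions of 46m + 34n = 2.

Step 1: Compute gcd(46, 34) = 2.
Since 2 divides 2, solutions exist.

Step 2: Find a particular solution using extended Euclidean algorithm.
We get m₀ = 3, n₀ = -4.
Check: 46*3 + 34*-4 = 2 = 2 ✓

Step 3: Write the general solution.
m = 3 + (34/2)t = 3 + 17t
n = -4 - (46/2)t = -4 - 23t
for any integer t.

m = 3 + 17t, n = -4 - 23t for integer t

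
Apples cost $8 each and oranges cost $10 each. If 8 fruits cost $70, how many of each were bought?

Let a = apples, o = oranges.
a + o = 8
8a + 10o = 70
Substitute o = 8 - a:
8a + 10(8 - a) = 70
(8 - 10)a = 70 - 80
-2a = -10
a = 5, o = 8 - 5 = 3

Apples: 5, Oranges: 3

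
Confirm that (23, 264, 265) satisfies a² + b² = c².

Compute a² + b² = 23² + 264² = 529 + 69696 = 70225
Compute c² = 265² = 70225
Since 70225 = 70225, confirmed.

Yes, it is a Pythagorean triple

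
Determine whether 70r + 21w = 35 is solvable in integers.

Step 1: Compute gcd(70, 21).
gcd(70, 21) = 7

Step 2: Check divisibility.
Does 7 divide 35? 35 = 7 x 5, so yes.

By the theorem on linear Diophantine equations, 70r + 21w = 35 has integer solutions if and only if gcd(70, 21) divides 35. Since 7 | 35, solutions exist.

Yes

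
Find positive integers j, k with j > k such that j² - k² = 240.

Factor: j² - k² = (j+k)(j-k) = 240.
We need two factors of 240 with the same parity.
Use j+k = 120 and j-k = 2 (product 120·2 = 240).
Adding: 2j = 122, so j = 61.
Subtracting: 2k = 118, so k = 59.
Check: 61² - 59² = 3721 - 3481 = 240 ✓

j = 61, k = 59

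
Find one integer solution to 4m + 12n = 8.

Step 1: Check solvability.
gcd(4, 12) = 4
Since 4 divides 8, solutions exist.

Step 2: Apply extended Euclidean algorithm to find gcd.
We find integers such that 4*x0 + 12*y0 = 4

Step 3: Scale the particular solution.
Multiply by 8/4 = 2:
m = 2, n = 0

Step 4: Verify.
4*(2) + 12*(0) = 8 = 8 ✓

m = 2, n = 0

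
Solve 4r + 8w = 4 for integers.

Step 1: Check solvability.
gcd(4, 8) = 4
Since 4 divides 4, solutions exist.

Step 2: Apply extended Euclidean algorithm to find gcd.
We find integers such that 4*x0 + 8*y0 = 4

Step 3: Scale the particular solution.
Multiply by 4/4 = 1:
r = 1, w = 0

Step 4: Verify.
4*(1) + 8*(0) = 4 = 4 ✓

r = 1, w = 0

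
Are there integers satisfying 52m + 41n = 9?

Step 1: Compute gcd(52, 41).
gcd(52, 41) = 1

Step 2: Check divisibility.
Does 1 divide 9? 9 = 1 x 9, so yes.

By the theorem on linear Diophantine equations, 52m + 41n = 9 has integer solutions if and only if gcd(52, 41) divides 9. Since 1 | 9, solutions exist.

Yes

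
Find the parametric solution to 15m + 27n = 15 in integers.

Step 1: Compute gcd(15, 27) = 3.
Since 3 divides 15, solutions exist.

Step 2: Find a particular solution using extended Euclidean algorithm.
We get m₀ = 10, n₀ = -5.
Check: 15*10 + 27*-5 = 15 = 15 ✓

Step 3: Write the general solution.
m = 10 + (27/3)t = 10 + 9t
n = -5 - (15/3)t = -5 - 5t
for any integer t.

m = 10 + 9t, n = -5 - 5t for integer t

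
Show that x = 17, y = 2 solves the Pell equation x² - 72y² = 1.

Compute x² = 17² = 289
Compute 72y² = 72·2² = 72·4 = 288
x² - 72y² = 289 - 288 = 1
Since this equals 1, (17, 2) is a solution.

Yes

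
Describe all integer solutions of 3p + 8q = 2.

Step 1: Compute gcd(3, 8) = 1.
Since 1 divides 2, solutions exist.

Step 2: Find a particular solution using extended Euclidean algorithm.
We get p₀ = 6, q₀ = -2.
Check: 3*6 + 8*-2 = 2 = 2 ✓

Step 3: Write the general solution.
p = 6 + (8/1)t = 6 + 8t
q = -2 - (3/1)t = -2 - 3t
for any integer t.

p = 6 + 8t, q = -2 - 3t for integer t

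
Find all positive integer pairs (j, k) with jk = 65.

The positive divisors of 65 are: 1, 5, 13, 65.
Each divisor d gives the pair (d, 65/d):
(1, 65), (5, 13), (13, 5), (65, 1)

(1, 65), (5, 13), (13, 5), (65, 1)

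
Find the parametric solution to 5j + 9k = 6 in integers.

Step 1: Compute gcd(5, 9) = 1.
Since 1 divides 6, solutions exist.

Step 2: Find a particular solution using extended Euclidean algorithm.
We get j₀ = 12, k₀ = -6.
Check: 5*12 + 9*-6 = 6 = 6 ✓

Step 3: Write the general solution.
j = 12 + (9/1)t = 12 + 9t
k = -6 - (5/1)t = -6 - 5t
for any integer t.

j = 12 + 9t, k = -6 - 5t for integer t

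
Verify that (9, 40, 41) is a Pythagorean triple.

Compute a² + b² = 9² + 40² = 81 + 1600 = 1681
Compute c² = 41² = 1681
Since 1681 = 1681, confirmed.

Yes, it is a Pythagorean triple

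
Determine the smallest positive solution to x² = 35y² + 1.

We seek the smallest positive integers (x, y) with x² - 35y² = 1, i.e., x² = 35y² + 1.
Try successive y values:
y = 1: x² = 35·1² + 1 = 36, x = 6 ✓

Verify: 6² - 35·1² = 36 - 35 = 1 ✓

x = 6, y = 1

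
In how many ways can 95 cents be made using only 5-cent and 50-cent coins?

We need non-negative integers (x, y) with 5x + 50y = 95.
For each x from 0 to 19, check if (95 - 5x) is a non-negative multiple of 50.
Solutions (x, y): (9,1), (19,0)
Count: 2

2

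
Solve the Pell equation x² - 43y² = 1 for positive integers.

We seek the smallest positive integers (x, y) with x² - 43y² = 1, i.e., x² = 43y² + 1.
Try successive y values:
y = 1: x² = 43·1² + 1 = 44, not a perfect square
y = 2: x² = 43·2² + 1 = 173, not a perfect square
y = 3: x² = 43·3² + 1 = 388, not a perfect square
... continuing the search (or via continued fractions) ...
y = 531: x² = 43·531² + 1 = 12124324, x = 3482 ✓

Verify: 3482² - 43·531² = 12124324 - 12124323 = 1 ✓

x = 3482, y = 531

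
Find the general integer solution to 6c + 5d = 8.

Step 1: Compute gcd(6, 5) = 1.
Since 1 divides 8, solutions exist.

Step 2: Find a particular solution using extended Euclidean algorithm.
We get c₀ = 8, d₀ = -8.
Check: 6*8 + 5*-8 = 8 = 8 ✓

Step 3: Write the general solution.
c = 8 + (5/1)t = 8 + 5t
d = -8 - (6/1)t = -8 - 6t
for any integer t.

c = 8 + 5t, d = -8 - 6t for integer t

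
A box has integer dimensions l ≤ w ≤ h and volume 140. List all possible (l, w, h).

Iterate l from 1 to ⌊140^(1/3)⌋. For each l dividing 140, iterate w ≥ l with w dividing 140/l, and set h = 140/(l·w).
Triples found (10): (1×1×140), (1×2×70), (1×4×35), (1×5×28), (1×7×20), (1×10×14), (2×2×35), (2×5×14), (2×7×10), (4×5×7)

(1×1×140), (1×2×70), (1×4×35), (1×5×28), (1×7×20), (1×10×14), (2×2×35), (2×5×14), (2×7×10), (4×5×7)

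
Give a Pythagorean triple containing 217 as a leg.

We need the other leg and hypotenuse such that 217² + x² = c².
Take x = 456, c = 505: 217² + 456² = 47089 + 207936 = 255025 = 505² ✓
Triple: (217, 456, 505)

(217, 456, 505)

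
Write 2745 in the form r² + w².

We need to find integers r, w > 0 such that r² + w² = 2745.
Trying r = 12: w² = 2745 - 12² = 2745 - 144 = 2601
w = 51
Check: 12² + 51² = 144 + 2601 = 2745 ✓

2745 = 12² + 51²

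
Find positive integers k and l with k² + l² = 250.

We need to find integers k, l > 0 such that k² + l² = 250.
Trying k = 5: l² = 250 - 5² = 250 - 25 = 225
l = 15
Check: 5² + 15² = 25 + 225 = 250 ✓

250 = 5² + 15²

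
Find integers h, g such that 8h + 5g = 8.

Step 1: Check solvability.
gcd(8, 5) = 1
Since 1 divides 8, solutions exist.

Step 2: Apply extended Euclidean algorithm to find gcd.
We find integers such that 8*x0 + 5*y0 = 1

Step 3: Scale the particular solution.
Multiply by 8/1 = 8:
h = 16, g = -24

Step 4: Verify.
8*(16) + 5*(-24) = 8 = 8 ✓

h = 16, g = -24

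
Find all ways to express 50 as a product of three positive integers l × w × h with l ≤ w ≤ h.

Iterate l from 1 to ⌊50^(1/3)⌋. For each l dividing 50, iterate w ≥ l with w dividing 50/l, and set h = 50/(l·w).
Triples found (4): (1×1×50), (1×2×25), (1×5×10), (2×5×5)

(1×1×50), (1×2×25), (1×5×10), (2×5×5)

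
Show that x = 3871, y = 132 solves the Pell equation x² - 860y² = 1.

Compute x² = 3871² = 14984641
Compute 860y² = 860·132² = 860·17424 = 14984640
x² - 860y² = 14984641 - 14984640 = 1
Since this equals 1, (3871, 132) is a solution.

Yes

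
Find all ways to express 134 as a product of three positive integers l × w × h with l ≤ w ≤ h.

Iterate l from 1 to ⌊134^(1/3)⌋. For each l dividing 134, iterate w ≥ l with w dividing 134/l, and set h = 134/(l·w).
Triples found (2): (1×1×134), (1×2×67)

(1×1×134), (1×2×67)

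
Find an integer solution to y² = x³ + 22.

Try small integer x values and check whether x³ + 22 is a perfect square.
x = 3: x³ + 22 = 3³ + 22 = 27 + 22 = 49
Is 49 a perfect square? 7² = 49 ✓
So (x, y) = (3, -7) is a solution.

x = 3, y = -7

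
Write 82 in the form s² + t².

We need to find integers s, t > 0 such that s² + t² = 82.
Trying s = 1: t² = 82 - 1² = 82 - 1 = 81
t = 9
Check: 1² + 9² = 1 + 81 = 82 ✓

82 = 1² + 9²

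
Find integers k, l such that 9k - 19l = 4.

Step 1: Check solvability.
gcd(9, 19) = 1
Since 1 divides 4, solutions exist.

Step 2: Apply extended Euclidean algorithm to find gcd.
We find integers such that 9*x0 + 19*y0 = 1

Step 3: Scale the particular solution.
Multiply by 4/1 = 4:
k = -8, l = -4

Step 4: Verify.
9*(-8) - 19*(-4) = 4 = 4 ✓

k = -8, l = -4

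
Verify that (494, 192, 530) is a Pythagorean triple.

Compute a² + b² = 494² + 192² = 244036 + 36864 = 280900
Compute c² = 530² = 280900
Since 280900 = 280900, confirmed.

Yes, it is a Pythagorean triple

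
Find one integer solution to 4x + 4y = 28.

Step 1: Check solvability.
gcd(4, 4) = 4
Since 4 divides 28, solutions exist.

Step 2: Apply extended Euclidean algorithm to find gcd.
We find integers such that 4*x0 + 4*y0 = 4

Step 3: Scale the particular solution.
Multiply by 28/4 = 7:
x = 0, y = 7

Step 4: Verify.
4*(0) + 4*(7) = 28 = 28 ✓

x = 0, y = 7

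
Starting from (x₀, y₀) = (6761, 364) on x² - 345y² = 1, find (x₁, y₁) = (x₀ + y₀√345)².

Solutions to x² - Dy² = 1 are generated by powers of (x₀ + y₀√D).
The next solution satisfies x₁ + y₁√345 = (x₀ + y₀√345)², giving:
x₁ = x₀² + 345y₀² = 6761² + 345·364² = 45711121 + 45711120 = 91422241
y₁ = 2x₀y₀ = 2·6761·364 = 4922008

Verify: 91422241² - 345·4922008² = 8358026149462081 - 8358026149462080 = 1 ✓

x = 91422241, y = 4922008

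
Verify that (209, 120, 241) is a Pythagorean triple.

Compute a² + b²:
209² + 120² = 43681 + 14400 = 58081
Compute c²:
241² = 58081
Since 58081 = 58081, it is a Pythagorean triple.

Yes, it is a Pythagorean triple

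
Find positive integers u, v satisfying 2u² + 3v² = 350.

Try small values of u and check whether (350 - 2u²)/3 is a perfect square.
u = 5: 2·5² = 50, so 3v² = 350 - 50 = 300, giving v² = 100, v = 10.
Check: 2·5² + 3·10² = 50 + 300 = 350 ✓

u = 5, v = 10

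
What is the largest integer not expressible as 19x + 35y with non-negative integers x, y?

For two coprime denominations a and b, the Frobenius number (largest value not representable as a non-negative combination) is ab - a - b.
Here gcd(19, 35) = 1, so they are coprime.
F(19, 35) = 19·35 - 19 - 35 = 665 - 54 = 611

611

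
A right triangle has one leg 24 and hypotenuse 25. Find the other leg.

a² = c² - b² = 625 - 576 = 49
a = 7

7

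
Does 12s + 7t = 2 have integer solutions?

Step 1: Compute gcd(12, 7).
gcd(12, 7) = 1

Step 2: Check divisibility.
Does 1 divide 2? 2 = 1 x 2, so yes.

By the theorem on linear Diophantine equations, 12s + 7t = 2 has integer solutions if and only if gcd(12, 7) divides 2. Since 1 | 2, solutions exist.

Yes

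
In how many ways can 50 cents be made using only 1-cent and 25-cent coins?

We need non-negative integers (x, y) with 1x + 25y = 50.
For each x from 0 to 50, check if (50 - 1x) is a non-negative multiple of 25.
Solutions (x, y): (0,2), (25,1), (50,0)
Count: 3

3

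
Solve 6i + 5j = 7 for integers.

Step 1: Check solvability.
gcd(6, 5) = 1
Since 1 divides 7, solutions exist.

Step 2: Apply extended Euclidean algorithm to find gcd.
We find integers such that 6*x0 + 5*y0 = 1

Step 3: Scale the particular solution.
Multiply by 7/1 = 7:
i = 7, j = -7

Step 4: Verify.
6*(7) + 5*(-7) = 7 = 7 ✓

i = 7, j = -7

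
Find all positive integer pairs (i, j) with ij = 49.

The positive divisors of 49 are: 1, 7, 49.
Each divisor d gives the pair (d, 49/d):
(1, 49), (7, 7), (49, 1)

(1, 49), (7, 7), (49, 1)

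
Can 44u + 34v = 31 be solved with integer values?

Step 1: Compute gcd(44, 34).
gcd(44, 34) = 2

Step 2: Check divisibility.
Does 2 divide 31? 31 = 2 x 15 + 1, so no.

By the theorem on linear Diophantine equations, 44u + 34v = 31 has integer solutions if and only if gcd(44, 34) divides 31. Since 2 does not divide 31, no solutions exist.

No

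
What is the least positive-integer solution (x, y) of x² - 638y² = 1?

We seek the smallest positive integers (x, y) with x² - 638y² = 1, i.e., x² = 638y² + 1.
Try successive y values:
y = 1: x² = 638·1² + 1 = 639, not a perfect square
y = 2: x² = 638·2² + 1 = 2553, not a perfect square
y = 3: x² = 638·3² + 1 = 5743, not a perfect square
... continuing the search (or via continued fractions) ...
y = 1674: x² = 638·1674² + 1 = 1787852089, x = 42283 ✓

Verify: 42283² - 638·1674² = 1787852089 - 1787852088 = 1 ✓

x = 42283, y = 1674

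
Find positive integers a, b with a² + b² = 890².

We need a² + b² = 890² = 792100.
Trying: 406² + 792² = 164836 + 627264 = 792100 ✓

(406, 792, 890)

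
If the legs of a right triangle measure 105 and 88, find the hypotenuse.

c² = a² + b² = 105² + 88² = 11025 + 7744 = 18769
c = 137

137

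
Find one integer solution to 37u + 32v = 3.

Step 1: Check solvability.
gcd(37, 32) = 1
Since 1 divides 3, solutions exist.

Step 2: Apply extended Euclidean algorithm to find gcd.
We find integers such that 37*x0 + 32*y0 = 1

Step 3: Scale the particular solution.
Multiply by 3/1 = 3:
u = 39, v = -45

Step 4: Verify.
37*(39) + 32*(-45) = 3 = 3 ✓

u = 39, v = -45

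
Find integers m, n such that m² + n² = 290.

We need to find integers m, n > 0 such that m² + n² = 290.
Trying m = 1: n² = 290 - 1² = 290 - 1 = 289
n = 17
Check: 1² + 17² = 1 + 289 = 290 ✓

290 = 1² + 17²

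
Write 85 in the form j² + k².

We need to find integers j, k > 0 such that j² + k² = 85.
Trying j = 2: k² = 85 - 2² = 85 - 4 = 81
k = 9
Check: 2² + 9² = 4 + 81 = 85 ✓

85 = 2² + 9²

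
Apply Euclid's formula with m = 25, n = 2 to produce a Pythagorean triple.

a = m² - n² = 25² - 2² = 625 - 4 = 621
b = 2mn = 2·25·2 = 100
c = m² + n² = 625 + 4 = 629
Verify: 621² + 100² = 385641 + 10000 = 395641 = 629² ✓

(621, 100, 629)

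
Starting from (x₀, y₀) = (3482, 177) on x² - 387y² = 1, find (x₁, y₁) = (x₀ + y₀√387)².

Solutions to x² - Dy² = 1 are generated by powers of (x₀ + y₀√D).
The next solution satisfies x₁ + y₁√387 = (x₀ + y₀√387)², giving:
x₁ = x₀² + 387y₀² = 3482² + 387·177² = 12124324 + 12124323 = 24248647
y₁ = 2x₀y₀ = 2·3482·177 = 1232628

Verify: 24248647² - 387·1232628² = 587996881330609 - 587996881330608 = 1 ✓

x = 24248647, y = 1232628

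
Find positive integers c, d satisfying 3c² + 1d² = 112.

Try small values of c and check whether (112 - 3c²)/1 is a perfect square.
c = 4: 3·4² = 48, so 1d² = 112 - 48 = 64, giving d² = 64, d = 8.
Check: 3·4² + 1·8² = 48 + 64 = 112 ✓

c = 4, d = 8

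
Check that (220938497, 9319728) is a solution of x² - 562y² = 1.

Compute x² = 220938497² = 48813819456619009
Compute 562y² = 562·9319728² = 562·86857329993984 = 48813819456619008
x² - 562y² = 48813819456619009 - 48813819456619008 = 1
Since this equals 1, (220938497, 9319728) is a solution.

Yes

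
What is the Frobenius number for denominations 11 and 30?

For two coprime denominations a and b, the Frobenius number (largest value not representable as a non-negative combination) is ab - a - b.
Here gcd(11, 30) = 1, so they are coprime.
F(11, 30) = 11·30 - 11 - 30 = 330 - 41 = 289

289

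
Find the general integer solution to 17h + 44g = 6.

Step 1: Compute gcd(17, 44) = 1.
Since 1 divides 6, solutions exist.

Step 2: Find a particular solution using extended Euclidean algorithm.
We get h₀ = 78, g₀ = -30.
Check: 17*78 + 44*-30 = 6 = 6 ✓

Step 3: Write the general solution.
h = 78 + (44/1)t = 78 + 44t
g = -30 - (17/1)t = -30 - 17t
for any integer t.

h = 78 + 44t, g = -30 - 17t for integer t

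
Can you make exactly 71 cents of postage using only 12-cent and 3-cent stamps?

We need non-negative x, y with 12x + 3y = 71.
gcd(12, 3) = 3, and 3 does not divide 71.
No integer solutions exist, so certainly no non-negative ones.

No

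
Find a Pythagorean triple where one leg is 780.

We need the other leg and hypotenuse such that 780² + x² = c².
Take x = 451, c = 901: 780² + 451² = 608400 + 203401 = 811801 = 901² ✓
Triple: (451, 780, 901)

(451, 780, 901)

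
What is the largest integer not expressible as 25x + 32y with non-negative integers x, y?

For two coprime denominations a and b, the Frobenius number (largest value not representable as a non-negative combination) is ab - a - b.
Here gcd(25, 32) = 1, so they are coprime.
F(25, 32) = 25·32 - 25 - 32 = 800 - 57 = 743

743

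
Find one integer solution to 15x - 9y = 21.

Step 1: Check solvability.
gcd(15, 9) = 3
Since 3 divides 21, solutions exist.

Step 2: Apply extended Euclidean algorithm to find gcd.
We find integers such that 15*x0 + 9*y0 = 3

Step 3: Scale the particular solution.
Multiply by 21/3 = 7:
x = -7, y = -14

Step 4: Verify.
15*(-7) - 9*(-14) = 21 = 21 ✓

x = -7, y = -14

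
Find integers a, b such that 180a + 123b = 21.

Step 1: Check solvability.
gcd(180, 123) = 3
Since 3 divides 21, solutions exist.

Step 2: Apply extended Euclidean algorithm to find gcd.
We find integers such that 180*x0 + 123*y0 = 3

Step 3: Scale the particular solution.
Multiply by 21/3 = 7:
a = 91, b = -133

Step 4: Verify.
180*(91) + 123*(-133) = 21 = 21 ✓

a = 91, b = -133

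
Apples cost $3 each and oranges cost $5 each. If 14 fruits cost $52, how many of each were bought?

Let a = apples, o = oranges.
a + o = 14
3a + 5o = 52
Substitute o = 14 - a:
3a + 5(14 - a) = 52
(3 - 5)a = 52 - 70
-2a = -18
a = 9, o = 14 - 9 = 5

Apples: 9, Oranges: 5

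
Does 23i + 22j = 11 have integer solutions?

Step 1: Compute gcd(23, 22).
gcd(23, 22) = 1

Step 2: Check divisibility.
Does 1 divide 11? 11 = 1 x 11, so yes.

By the theorem on linear Diophantine equations, 23i + 22j = 11 has integer solutions if and only if gcd(23, 22) divides 11. Since 1 | 11, solutions exist.

Yes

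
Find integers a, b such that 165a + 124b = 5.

Step 1: Check solvability.
gcd(165, 124) = 1
Since 1 divides 5, solutions exist.

Step 2: Apply extended Euclidean algorithm to find gcd.
We find integers such that 165*x0 + 124*y0 = 1

Step 3: Scale the particular solution.
Multiply by 5/1 = 5:
a = -15, b = 20

Step 4: Verify.
165*(-15) + 124*(20) = 5 = 5 ✓

a = -15, b = 20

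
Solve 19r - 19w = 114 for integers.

Step 1: Check solvability.
gcd(19, 19) = 19
Since 19 divides 114, solutions exist.

Step 2: Apply extended Euclidean algorithm to find gcd.
We find integers such that 19*x0 + 19*y0 = 19

Step 3: Scale the particular solution.
Multiply by 114/19 = 6:
r = 0, w = -6

Step 4: Verify.
19*(0) - 19*(-6) = 114 = 114 ✓

r = 0, w = -6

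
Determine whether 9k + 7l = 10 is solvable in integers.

Step 1: Compute gcd(9, 7).
gcd(9, 7) = 1

Step 2: Check divisibility.
Does 1 divide 10? 10 = 1 x 10, so yes.

By the theorem on linear Diophantine equations, 9k + 7l = 10 has integer solutions if and only if gcd(9, 7) divides 10. Since 1 | 10, solutions exist.

Yes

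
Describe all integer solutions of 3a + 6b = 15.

Step 1: Compute gcd(3, 6) = 3.
Since 3 divides 15, solutions exist.

Step 2: Find a particular solution using extended Euclidean algorithm.
We get a₀ = 5, b₀ = 0.
Check: 3*5 + 6*0 = 15 = 15 ✓

Step 3: Write the general solution.
a = 5 + (6/3)t = 5 + 2t
b = 0 - (3/3)t = 0 - 1t
for any integer t.

a = 5 + 2t, b = 0 - 1t for integer t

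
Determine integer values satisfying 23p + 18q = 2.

Step 1: Check solvability.
gcd(23, 18) = 1
Since 1 divides 2, solutions exist.

Step 2: Apply extended Euclidean algorithm to find gcd.
We find integers such that 23*x0 + 18*y0 = 1

Step 3: Scale the particular solution.
Multiply by 2/1 = 2:
p = -14, q = 18

Step 4: Verify.
23*(-14) + 18*(18) = 2 = 2 ✓

p = -14, q = 18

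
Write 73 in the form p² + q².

We need to find integers p, q > 0 such that p² + q² = 73.
Trying p = 3: q² = 73 - 3² = 73 - 9 = 64
q = 8
Check: 3² + 8² = 9 + 64 = 73 ✓

73 = 3² + 8²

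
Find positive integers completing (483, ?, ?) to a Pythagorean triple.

We need the other leg and hypotenuse such that 483² + x² = c².
Take x = 44, c = 485: 483² + 44² = 233289 + 1936 = 235225 = 485² ✓
Triple: (483, 44, 485)

(483, 44, 485)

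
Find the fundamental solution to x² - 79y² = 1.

We seek the smallest positive integers (x, y) with x² - 79y² = 1, i.e., x² = 79y² + 1.
Try successive y values:
y = 1: x² = 79·1² + 1 = 80, not a perfect square
y = 2: x² = 79·2² + 1 = 317, not a perfect square
y = 3: x² = 79·3² + 1 = 712, not a perfect square
... continuing the search (or via continued fractions) ...
y = 9: x² = 79·9² + 1 = 6400, x = 80 ✓

Verify: 80² - 79·9² = 6400 - 6399 = 1 ✓

x = 80, y = 9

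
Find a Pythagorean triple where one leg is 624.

We need the other leg and hypotenuse such that 624² + x² = c².
Take x = 315, c = 699: 624² + 315² = 389376 + 99225 = 488601 = 699² ✓
Triple: (315, 624, 699)

(315, 624, 699)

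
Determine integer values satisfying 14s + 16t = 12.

Step 1: Check solvability.
gcd(14, 16) = 2
Since 2 divides 12, solutions exist.

Step 2: Apply extended Euclidean algorithm to find gcd.
We find integers such that 14*x0 + 16*y0 = 2

Step 3: Scale the particular solution.
Multiply by 12/2 = 6:
s = -6, t = 6

Step 4: Verify.
14*(-6) + 16*(6) = 12 = 12 ✓

s = -6, t = 6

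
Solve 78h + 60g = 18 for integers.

Step 1: Check solvability.
gcd(78, 60) = 6
Since 6 divides 18, solutions exist.

Step 2: Apply extended Euclidean algorithm to find gcd.
We find integers such that 78*x0 + 60*y0 = 6

Step 3: Scale the particular solution.
Multiply by 18/6 = 3:
h = -9, g = 12

Step 4: Verify.
78*(-9) + 60*(12) = 18 = 18 ✓

h = -9, g = 12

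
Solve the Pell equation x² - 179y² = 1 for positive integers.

We seek the smallest positive integers (x, y) with x² - 179y² = 1, i.e., x² = 179y² + 1.
Try successive y values:
y = 1: x² = 179·1² + 1 = 180, not a perfect square
y = 2: x² = 179·2² + 1 = 717, not a perfect square
y = 3: x² = 179·3² + 1 = 1612, not a perfect square
... continuing the search (or via continued fractions) ...
y = 313191: x² = 179·313191² + 1 = 17557859844100, x = 4190210 ✓

Verify: 4190210² - 179·313191² = 17557859844100 - 17557859844099 = 1 ✓

x = 4190210, y = 313191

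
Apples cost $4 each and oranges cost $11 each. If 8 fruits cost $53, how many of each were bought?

Let a = apples, o = oranges.
a + o = 8
4a + 11o = 53
Substitute o = 8 - a:
4a + 11(8 - a) = 53
(4 - 11)a = 53 - 88
-7a = -35
a = 5, o = 8 - 5 = 3

Apples: 5, Oranges: 3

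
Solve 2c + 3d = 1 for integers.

Step 1: Check solvability.
gcd(2, 3) = 1
Since 1 divides 1, solutions exist.

Step 2: Apply extended Euclidean algorithm to find gcd.
We find integers such that 2*x0 + 3*y0 = 1

Step 3: Scale the particular solution.
Multiply by 1/1 = 1:
c = -1, d = 1

Step 4: Verify.
2*(-1) + 3*(1) = 1 = 1 ✓

c = -1, d = 1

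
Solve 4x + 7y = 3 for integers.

Step 1: Check solvability.
gcd(4, 7) = 1
Since 1 divides 3, solutions exist.

Step 2: Apply extended Euclidean algorithm to find gcd.
We find integers such that 4*x0 + 7*y0 = 1

Step 3: Scale the particular solution.
Multiply by 3/1 = 3:
x = 6, y = -3

Step 4: Verify.
4*(6) + 7*(-3) = 3 = 3 ✓

x = 6, y = -3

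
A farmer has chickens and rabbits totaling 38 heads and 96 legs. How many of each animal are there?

Let c = chickens, r = rabbits.
Heads: c + r = 38
Legs: 2c + 4r = 96
From the first equation, c = 38 - r. Substitute:
2(38 - r) + 4r = 96
76 + 2r = 96
r = (96 - 76)/2 = 10
c = 38 - 10 = 28

Chickens: 28, Rabbits: 10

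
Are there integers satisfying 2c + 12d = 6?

Step 1: Compute gcd(2, 12).
gcd(2, 12) = 2

Step 2: Check divisibility.
Does 2 divide 6? 6 = 2 x 3, so yes.

By the theorem on linear Diophantine equations, 2c + 12d = 6 has integer solutions if and only if gcd(2, 12) divides 6. Since 2 | 6, solutions exist.

Yes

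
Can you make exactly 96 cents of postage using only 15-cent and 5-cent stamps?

We need non-negative x, y with 15x + 5y = 96.
gcd(15, 5) = 5, and 5 does not divide 96.
No integer solutions exist, so certainly no non-negative ones.

No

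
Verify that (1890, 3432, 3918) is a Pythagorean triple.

Compute a² + b²:
1890² + 3432² = 3572100 + 11778624 = 15350724
Compute c²:
3918² = 15350724
Since 15350724 = 15350724, it is a Pythagorean triple.

Yes, it is a Pythagorean triple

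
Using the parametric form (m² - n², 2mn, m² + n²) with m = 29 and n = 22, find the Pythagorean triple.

a = m² - n² = 29² - 22² = 841 - 484 = 357
b = 2mn = 2·29·22 = 1276
c = m² + n² = 841 + 484 = 1325
Verify: 357² + 1276² = 127449 + 1628176 = 1755625 = 1325² ✓

(357, 1276, 1325)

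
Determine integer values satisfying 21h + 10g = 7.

Step 1: Check solvability.
gcd(21, 10) = 1
Since 1 divides 7, solutions exist.

Step 2: Apply extended Euclidean algorithm to find gcd.
We find integers such that 21*x0 + 10*y0 = 1

Step 3: Scale the particular solution.
Multiply by 7/1 = 7:
h = 7, g = -14

Step 4: Verify.
21*(7) + 10*(-14) = 7 = 7 ✓

h = 7, g = -14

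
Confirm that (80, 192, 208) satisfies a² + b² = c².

Compute a² + b² = 80² + 192² = 6400 + 36864 = 43264
Compute c² = 208² = 43264
Since 43264 = 43264, confirmed.

Yes, it is a Pythagorean triple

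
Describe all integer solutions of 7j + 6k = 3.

Step 1: Compute gcd(7, 6) = 1.
Since 1 divides 3, solutions exist.

Step 2: Find a particular solution using extended Euclidean algorithm.
We get j₀ = 3, k₀ = -3.
Check: 7*3 + 6*-3 = 3 = 3 ✓

Step 3: Write the general solution.
j = 3 + (6/1)t = 3 + 6t
k = -3 - (7/1)t = -3 - 7t
for any integer t.

j = 3 + 6t, k = -3 - 7t for integer t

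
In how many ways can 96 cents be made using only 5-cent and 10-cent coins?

We need non-negative integers (x, y) with 5x + 10y = 96.
For each x from 0 to 19, check if (96 - 5x) is a non-negative multiple of 10.
Solutions (x, y): none
Count: 0

0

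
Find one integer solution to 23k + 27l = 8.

Step 1: Check solvability.
gcd(23, 27) = 1
Since 1 divides 8, solutions exist.

Step 2: Apply extended Euclidean algorithm to find gcd.
We find integers such that 23*x0 + 27*y0 = 1

Step 3: Scale the particular solution.
Multiply by 8/1 = 8:
k = -56, l = 48

Step 4: Verify.
23*(-56) + 27*(48) = 8 = 8 ✓

k = -56, l = 48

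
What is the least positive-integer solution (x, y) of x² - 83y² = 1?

We seek the smallest positive integers (x, y) with x² - 83y² = 1, i.e., x² = 83y² + 1.
Try successive y values:
y = 1: x² = 83·1² + 1 = 84, not a perfect square
y = 2: x² = 83·2² + 1 = 333, not a perfect square
y = 3: x² = 83·3² + 1 = 748, not a perfect square
... continuing the search (or via continued fractions) ...
y = 9: x² = 83·9² + 1 = 6724, x = 82 ✓

Verify: 82² - 83·9² = 6724 - 6723 = 1 ✓

x = 82, y = 9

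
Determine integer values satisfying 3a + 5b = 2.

Step 1: Check solvability.
gcd(3, 5) = 1
Since 1 divides 2, solutions exist.

Step 2: Apply extended Euclidean algorithm to find gcd.
We find integers such that 3*x0 + 5*y0 = 1

Step 3: Scale the particular solution.
Multiply by 2/1 = 2:
a = 4, b = -2

Step 4: Verify.
3*(4) + 5*(-2) = 2 = 2 ✓

a = 4, b = -2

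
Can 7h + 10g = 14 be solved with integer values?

Step 1: Compute gcd(7, 10).
gcd(7, 10) = 1

Step 2: Check divisibility.
Does 1 divide 14? 14 = 1 x 14, so yes.

By the theorem on linear Diophantine equations, 7h + 10g = 14 has integer solutions if and only if gcd(7, 10) divides 14. Since 1 | 14, solutions exist.

Yes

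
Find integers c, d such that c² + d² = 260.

We need to find integers c, d > 0 such that c² + d² = 260.
Trying c = 2: d² = 260 - 2² = 260 - 4 = 256
d = 16
Check: 2² + 16² = 4 + 256 = 260 ✓

260 = 2² + 16²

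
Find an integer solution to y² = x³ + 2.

Try small integer x values and check whether x³ + 2 is a perfect square.
x = -1: x³ + 2 = -1³ + 2 = -1 + 2 = 1
Is 1 a perfect square? 1² = 1 ✓
So (x, y) = (-1, -1) is a solution.

x = -1, y = -1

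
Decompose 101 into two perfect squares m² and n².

We need to find integers m, n > 0 such that m² + n² = 101.
Trying m = 1: n² = 101 - 1² = 101 - 1 = 100
n = 10
Check: 1² + 10² = 1 + 100 = 101 ✓

101 = 1² + 10²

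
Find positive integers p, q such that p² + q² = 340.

Search for p with 340 - p² a perfect square.
p = 4: 340 - 4² = 340 - 16 = 324 = 18² ✓
So p = 4, q = 18.

p = 4, q = 18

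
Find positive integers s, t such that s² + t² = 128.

Search for s with 128 - s² a perfect square.
s = 8: 128 - 8² = 128 - 64 = 64 = 8² ✓
So s = 8, t = 8.

s = 8, t = 8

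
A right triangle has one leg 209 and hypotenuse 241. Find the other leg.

b² = c² - a² = 58081 - 43681 = 14400
b = 120

120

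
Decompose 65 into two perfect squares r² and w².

We need to find integers r, w > 0 such that r² + w² = 65.
Trying r = 1: w² = 65 - 1² = 65 - 1 = 64
w = 8
Check: 1² + 8² = 1 + 64 = 65 ✓

65 = 1² + 8²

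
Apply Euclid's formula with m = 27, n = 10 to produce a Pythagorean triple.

a = m² - n² = 27² - 10² = 729 - 100 = 629
b = 2mn = 2·27·10 = 540
c = m² + n² = 729 + 100 = 829
Verify: 629² + 540² = 395641 + 291600 = 687241 = 829² ✓

(629, 540, 829)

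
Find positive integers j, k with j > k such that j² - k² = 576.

Factor: j² - k² = (j+k)(j-k) = 576.
We need two factors of 576 with the same parity.
Use j+k = 288 and j-k = 2 (product 288·2 = 576).
Adding: 2j = 290, so j = 145.
Subtracting: 2k = 286, so k = 143.
Check: 145² - 143² = 21025 - 20449 = 576 ✓

j = 145, k = 143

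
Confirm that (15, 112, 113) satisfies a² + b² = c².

Compute a² + b² = 15² + 112² = 225 + 12544 = 12769
Compute c² = 113² = 12769
Since 12769 = 12769, confirmed.

Yes, it is a Pythagorean triple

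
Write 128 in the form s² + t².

We need to find integers s, t > 0 such that s² + t² = 128.
Trying s = 8: t² = 128 - 8² = 128 - 64 = 64
t = 8
Check: 8² + 8² = 64 + 64 = 128 ✓

128 = 8² + 8²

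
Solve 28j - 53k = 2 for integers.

Step 1: Check solvability.
gcd(28, 53) = 1
Since 1 divides 2, solutions exist.

Step 2: Apply extended Euclidean algorithm to find gcd.
We find integers such that 28*x0 + 53*y0 = 1

Step 3: Scale the particular solution.
Multiply by 2/1 = 2:
j = -34, k = -18

Step 4: Verify.
28*(-34) - 53*(-18) = 2 = 2 ✓

j = -34, k = -18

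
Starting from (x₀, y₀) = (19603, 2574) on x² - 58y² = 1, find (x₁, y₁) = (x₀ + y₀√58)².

Solutions to x² - Dy² = 1 are generated by powers of (x₀ + y₀√D).
The next solution satisfies x₁ + y₁√58 = (x₀ + y₀√58)², giving:
x₁ = x₀² + 58y₀² = 19603² + 58·2574² = 384277609 + 384277608 = 768555217
y₁ = 2x₀y₀ = 2·19603·2574 = 100916244

Verify: 768555217² - 58·100916244² = 590677121577917089 - 590677121577917088 = 1 ✓

x = 768555217, y = 100916244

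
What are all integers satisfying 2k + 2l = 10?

Step 1: Compute gcd(2, 2) = 2.
Since 2 divides 10, solutions exist.

Step 2: Find a particular solution using extended Euclidean algorithm.
We get k₀ = 0, l₀ = 5.
Check: 2*0 + 2*5 = 10 = 10 ✓

Step 3: Write the general solution.
k = 0 + (2/2)t = 0 + 1t
l = 5 - (2/2)t = 5 - 1t
for any integer t.

k = 0 + 1t, l = 5 - 1t for integer t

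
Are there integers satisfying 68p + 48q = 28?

Step 1: Compute gcd(68, 48).
gcd(68, 48) = 4

Step 2: Check divisibility.
Does 4 divide 28? 28 = 4 x 7, so yes.

By the theorem on linear Diophantine equations, 68p + 48q = 28 has integer solutions if and only if gcd(68, 48) divides 28. Since 4 | 28, solutions exist.

Yes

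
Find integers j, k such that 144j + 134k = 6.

Step 1: Check solvability.
gcd(144, 134) = 2
Since 2 divides 6, solutions exist.

Step 2: Apply extended Euclidean algorithm to find gcd.
We find integers such that 144*x0 + 134*y0 = 2

Step 3: Scale the particular solution.
Multiply by 6/2 = 3:
j = 81, k = -87

Step 4: Verify.
144*(81) + 134*(-87) = 6 = 6 ✓

j = 81, k = -87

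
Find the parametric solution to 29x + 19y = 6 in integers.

Step 1: Compute gcd(29, 19) = 1.
Since 1 divides 6, solutions exist.

Step 2: Find a particular solution using extended Euclidean algorithm.
We get x₀ = 12, y₀ = -18.
Check: 29*12 + 19*-18 = 6 = 6 ✓

Step 3: Write the general solution.
x = 12 + (19/1)t = 12 + 19t
y = -18 - (29/1)t = -18 - 29t
for any integer t.

x = 12 + 19t, y = -18 - 29t for integer t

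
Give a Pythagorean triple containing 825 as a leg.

We need the other leg and hypotenuse such that 825² + x² = c².
Take x = 232, c = 857: 825² + 232² = 680625 + 53824 = 734449 = 857² ✓
Triple: (825, 232, 857)

(825, 232, 857)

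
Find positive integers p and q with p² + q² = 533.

We need to find integers p, q > 0 such that p² + q² = 533.
Trying p = 2: q² = 533 - 2² = 533 - 4 = 529
q = 23
Check: 2² + 23² = 4 + 529 = 533 ✓

533 = 2² + 23²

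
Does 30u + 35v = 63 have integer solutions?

Step 1: Compute gcd(30, 35).
gcd(30, 35) = 5

Step 2: Check divisibility.
Does 5 divide 63? 63 = 5 x 12 + 3, so no.

By the theorem on linear Diophantine equations, 30u + 35v = 63 has integer solutions if and only if gcd(30, 35) divides 63. Since 5 does not divide 63, no solutions exist.

No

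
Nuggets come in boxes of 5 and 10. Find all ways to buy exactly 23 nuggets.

We need non-negative integers (x, y) with 5x + 10y = 23.
For each x in 0..4, check if 23 - 5x is a non-negative multiple of 10.
No x yields an integer y ≥ 0.

No solution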